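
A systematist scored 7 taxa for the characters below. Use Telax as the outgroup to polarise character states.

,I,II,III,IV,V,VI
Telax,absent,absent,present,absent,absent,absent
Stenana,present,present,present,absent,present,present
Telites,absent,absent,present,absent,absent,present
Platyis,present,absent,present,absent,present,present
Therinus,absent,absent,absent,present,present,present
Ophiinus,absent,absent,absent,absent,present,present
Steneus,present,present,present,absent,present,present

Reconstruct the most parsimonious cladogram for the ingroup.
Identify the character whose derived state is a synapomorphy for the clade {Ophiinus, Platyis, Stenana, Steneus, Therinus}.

Character polarity is set by the outgroup: the derived state is whichever differs from the outgroup's state, so for III the derived state is 'absent', and for the remaining characters it is 'present'.
I: derived state 'present' in Platyis, Stenana, and Steneus only — synapomorphy for {Platyis, Stenana, Steneus}.
II (derived state 'present') is shared by Stenana and Steneus — a synapomorphy uniting that clade.
III (derived state 'absent') is shared by Ophiinus and Therinus — a synapomorphy uniting that clade.
IV: derived state 'present' in Therinus only — an autapomorphy, so it tells us nothing about relationships among taxa.
Only Ophiinus, Platyis, Stenana, Steneus, and Therinus show the derived state 'present' for V, supporting them as a clade.
All ingroup taxa share the derived state 'present' for VI; it defines the ingroup but does not resolve relationships within it.
Most parsimonious ingroup topology: ((((Stenana,Steneus),Platyis),(Therinus,Ophiinus)),Telites).
The clade {Ophiinus, Platyis, Stenana, Steneus, Therinus} is supported by V: its derived state 'present' occurs in exactly those taxa and in no other taxon (including the outgroup).

V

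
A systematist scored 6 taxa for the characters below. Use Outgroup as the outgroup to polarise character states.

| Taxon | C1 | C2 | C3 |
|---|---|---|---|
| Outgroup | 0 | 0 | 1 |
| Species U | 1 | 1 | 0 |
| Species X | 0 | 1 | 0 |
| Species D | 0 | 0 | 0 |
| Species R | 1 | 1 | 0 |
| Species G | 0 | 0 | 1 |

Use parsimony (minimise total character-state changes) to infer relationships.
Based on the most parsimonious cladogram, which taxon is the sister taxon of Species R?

Species U

Character polarity is set by the outgroup: the derived state is whichever differs from the outgroup's state, so for C3 the derived state is '0', and for the remaining characters it is '1'.
C1 (derived state '1') is shared by Species R and Species U — a synapomorphy uniting that clade.
C2 (derived state '1') is shared by Species R, Species U, and Species X — a synapomorphy uniting that clade.
C3 (derived state '0') is shared by Species D, Species R, Species U, and Species X — a synapomorphy uniting that clade.
Most parsimonious ingroup topology: ((((Species U,Species R),Species X),Species D),Species G).
Species R and Species U form a cherry on this tree, so they are sister taxa.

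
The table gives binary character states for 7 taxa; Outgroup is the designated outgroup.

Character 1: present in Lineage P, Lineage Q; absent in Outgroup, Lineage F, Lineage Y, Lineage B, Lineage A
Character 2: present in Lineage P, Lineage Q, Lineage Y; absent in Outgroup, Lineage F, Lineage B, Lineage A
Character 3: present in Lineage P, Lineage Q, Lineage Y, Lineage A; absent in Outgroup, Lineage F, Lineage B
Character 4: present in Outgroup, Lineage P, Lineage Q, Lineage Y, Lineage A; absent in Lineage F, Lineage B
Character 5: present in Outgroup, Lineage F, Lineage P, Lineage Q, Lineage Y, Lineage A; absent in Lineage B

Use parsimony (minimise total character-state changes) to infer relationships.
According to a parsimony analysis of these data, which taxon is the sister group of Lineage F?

Lineage B

Character polarity is set by the outgroup: the derived state is whichever differs from the outgroup's state, so for Character 4, Character 5 the derived state is 'absent', and for the remaining characters it is 'present'.
Character 1 (derived state 'present') is shared by Lineage P and Lineage Q — a synapomorphy uniting that clade.
Only Lineage P, Lineage Q, and Lineage Y show the derived state 'present' for Character 2, supporting them as a clade.
Character 3 (derived state 'present') is shared by Lineage A, Lineage P, Lineage Q, and Lineage Y — a synapomorphy uniting that clade.
Only Lineage B and Lineage F show the derived state 'absent' for Character 4, supporting them as a clade.
Character 5: derived state 'absent' in Lineage B only — an autapomorphy, so it tells us nothing about relationships among taxa.
Most parsimonious ingroup topology: ((Lineage F,Lineage B),(((Lineage P,Lineage Q),Lineage Y),Lineage A)).
Lineage F and Lineage B form a cherry on this tree, so they are sister taxa.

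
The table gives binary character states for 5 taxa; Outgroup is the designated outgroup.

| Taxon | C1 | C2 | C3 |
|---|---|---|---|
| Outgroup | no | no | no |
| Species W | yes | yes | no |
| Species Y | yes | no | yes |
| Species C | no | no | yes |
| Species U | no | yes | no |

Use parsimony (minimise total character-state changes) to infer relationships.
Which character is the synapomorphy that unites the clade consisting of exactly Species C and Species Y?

The outgroup has state 'no' for every character, so 'yes' is the derived state throughout.
C1 groups Species W and Species Y, which is incompatible with the clades supported by the remaining characters; treating it as convergent (homoplasy) costs fewer steps than any alternative tree.
C2: derived state 'yes' in Species U and Species W only — synapomorphy for {Species U, Species W}.
C3 (derived state 'yes') is shared by Species C and Species Y — a synapomorphy uniting that clade.
Most parsimonious ingroup topology: ((Species W,Species U),(Species Y,Species C)).
The clade {Species C, Species Y} is supported by C3: its derived state 'yes' occurs in exactly those taxa and in no other taxon (including the outgroup).

C3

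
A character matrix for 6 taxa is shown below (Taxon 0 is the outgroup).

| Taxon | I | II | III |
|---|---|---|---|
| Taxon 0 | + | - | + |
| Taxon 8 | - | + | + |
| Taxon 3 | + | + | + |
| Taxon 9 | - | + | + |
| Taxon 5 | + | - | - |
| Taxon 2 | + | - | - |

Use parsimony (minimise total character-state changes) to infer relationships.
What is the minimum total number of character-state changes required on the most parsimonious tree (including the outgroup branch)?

Character polarity is set by the outgroup: the derived state is whichever differs from the outgroup's state, so for I, III the derived state is '-', and for the remaining characters it is '+'.
I (derived state '-') is shared by Taxon 8 and Taxon 9 — a synapomorphy uniting that clade.
II: derived state '+' in Taxon 3, Taxon 8, and Taxon 9 only — synapomorphy for {Taxon 3, Taxon 8, Taxon 9}.
III: derived state '-' in Taxon 2 and Taxon 5 only — synapomorphy for {Taxon 2, Taxon 5}.
Most parsimonious ingroup topology: (((Taxon 8,Taxon 9),Taxon 3),(Taxon 5,Taxon 2)).
Changes per character on this tree: I: 1; II: 1; III: 1.
Total = 3.

3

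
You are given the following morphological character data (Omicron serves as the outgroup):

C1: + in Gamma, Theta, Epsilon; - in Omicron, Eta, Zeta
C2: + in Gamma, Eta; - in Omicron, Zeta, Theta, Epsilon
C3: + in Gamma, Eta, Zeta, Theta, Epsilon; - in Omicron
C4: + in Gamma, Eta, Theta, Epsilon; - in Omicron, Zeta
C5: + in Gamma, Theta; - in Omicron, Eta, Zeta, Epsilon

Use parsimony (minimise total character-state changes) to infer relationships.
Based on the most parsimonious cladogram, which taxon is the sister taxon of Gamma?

The outgroup has state '-' for every character, so '+' is the derived state throughout.
C1: derived state '+' in Epsilon, Gamma, and Theta only — synapomorphy for {Epsilon, Gamma, Theta}.
C2 (state '+') occurs in Eta and Gamma but conflicts with the nesting implied by the other characters — most parsimoniously interpreted as homoplasy.
C3 (derived state '+') is shared by all ingroup taxa — unites the whole ingroup.
C4: derived state '+' in Epsilon, Eta, Gamma, and Theta only — synapomorphy for {Epsilon, Eta, Gamma, Theta}.
C5: derived state '+' in Gamma and Theta only — synapomorphy for {Gamma, Theta}.
Most parsimonious ingroup topology: ((((Gamma,Theta),Epsilon),Eta),Zeta).
Gamma and Theta form a cherry on this tree, so they are sister taxa.

Theta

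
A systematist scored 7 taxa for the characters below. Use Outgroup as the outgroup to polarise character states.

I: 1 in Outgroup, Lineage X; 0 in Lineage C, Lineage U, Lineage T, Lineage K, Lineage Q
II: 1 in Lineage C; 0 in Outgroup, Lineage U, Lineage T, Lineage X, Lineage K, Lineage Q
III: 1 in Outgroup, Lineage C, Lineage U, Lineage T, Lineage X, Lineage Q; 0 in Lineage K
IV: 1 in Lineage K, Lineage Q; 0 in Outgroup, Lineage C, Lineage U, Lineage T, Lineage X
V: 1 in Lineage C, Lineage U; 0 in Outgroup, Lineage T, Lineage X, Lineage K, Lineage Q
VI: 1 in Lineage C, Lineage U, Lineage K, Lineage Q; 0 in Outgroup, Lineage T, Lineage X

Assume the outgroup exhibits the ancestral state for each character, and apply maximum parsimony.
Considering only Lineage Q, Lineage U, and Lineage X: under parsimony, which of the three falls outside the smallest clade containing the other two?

Lineage X

Character polarity is set by the outgroup: the derived state is whichever differs from the outgroup's state, so for I, III the derived state is '0', and for the remaining characters it is '1'.
Only Lineage C, Lineage K, Lineage Q, Lineage T, and Lineage U show the derived state '0' for I, supporting them as a clade.
II: derived state '1' in Lineage C only — an autapomorphy, so it tells us nothing about relationships among taxa.
III (derived state '0') is unique to Lineage K (autapomorphy; uninformative for grouping).
IV: derived state '1' in Lineage K and Lineage Q only — synapomorphy for {Lineage K, Lineage Q}.
V: derived state '1' in Lineage C and Lineage U only — synapomorphy for {Lineage C, Lineage U}.
VI (derived state '1') is shared by Lineage C, Lineage K, Lineage Q, and Lineage U — a synapomorphy uniting that clade.
Most parsimonious ingroup topology: ((((Lineage C,Lineage U),(Lineage K,Lineage Q)),Lineage T),Lineage X).
Lineage Q and Lineage U share a more recent common ancestor with each other than either does with Lineage X, so Lineage X is the least closely related of the three.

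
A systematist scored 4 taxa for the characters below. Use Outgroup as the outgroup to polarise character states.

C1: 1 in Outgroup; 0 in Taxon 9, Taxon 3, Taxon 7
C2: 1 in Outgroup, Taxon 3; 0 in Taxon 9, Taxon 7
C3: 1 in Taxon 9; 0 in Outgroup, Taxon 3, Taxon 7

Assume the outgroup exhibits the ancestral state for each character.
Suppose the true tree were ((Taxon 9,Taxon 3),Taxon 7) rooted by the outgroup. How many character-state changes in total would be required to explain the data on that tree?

Map each character onto ((Taxon 9,Taxon 3),Taxon 7) (rooted by Outgroup) and count the minimum state changes it requires (Fitch parsimony):
C1: 1; C2: 2; C3: 1.
Total tree length = 4.

4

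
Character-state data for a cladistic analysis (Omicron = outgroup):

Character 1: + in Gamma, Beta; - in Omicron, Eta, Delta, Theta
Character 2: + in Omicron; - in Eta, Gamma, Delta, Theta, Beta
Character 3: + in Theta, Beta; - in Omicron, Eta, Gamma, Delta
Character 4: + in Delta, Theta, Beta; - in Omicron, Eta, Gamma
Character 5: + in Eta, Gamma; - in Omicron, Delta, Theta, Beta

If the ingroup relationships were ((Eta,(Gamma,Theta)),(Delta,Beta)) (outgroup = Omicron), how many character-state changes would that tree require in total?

9

Map each character onto ((Eta,(Gamma,Theta)),(Delta,Beta)) (rooted by Omicron) and count the minimum state changes it requires (Fitch parsimony):
Character 1: 2; Character 2: 1; Character 3: 2; Character 4: 2; Character 5: 2.
Total tree length = 9.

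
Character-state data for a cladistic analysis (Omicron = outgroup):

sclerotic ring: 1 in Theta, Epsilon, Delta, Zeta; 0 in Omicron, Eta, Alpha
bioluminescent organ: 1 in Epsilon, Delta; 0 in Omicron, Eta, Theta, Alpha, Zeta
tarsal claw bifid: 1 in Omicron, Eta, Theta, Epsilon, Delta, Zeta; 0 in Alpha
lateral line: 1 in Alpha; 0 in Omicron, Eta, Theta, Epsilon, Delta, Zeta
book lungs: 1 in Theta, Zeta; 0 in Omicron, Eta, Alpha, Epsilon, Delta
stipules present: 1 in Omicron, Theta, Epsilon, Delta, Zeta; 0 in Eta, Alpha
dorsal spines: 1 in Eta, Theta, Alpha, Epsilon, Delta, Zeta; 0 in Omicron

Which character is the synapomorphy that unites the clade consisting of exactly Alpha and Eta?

stipules present

Character polarity is set by the outgroup: the derived state is whichever differs from the outgroup's state, so for tarsal claw bifid, stipules present the derived state is '0', and for the remaining characters it is '1'.
Only Delta, Epsilon, Theta, and Zeta show the derived state '1' for sclerotic ring, supporting them as a clade.
bioluminescent organ: derived state '1' in Delta and Epsilon only — synapomorphy for {Delta, Epsilon}.
tarsal claw bifid: derived state '0' in Alpha only — an autapomorphy, so it tells us nothing about relationships among taxa.
lateral line: derived state '1' in Alpha only — an autapomorphy, so it tells us nothing about relationships among taxa.
book lungs (derived state '1') is shared by Theta and Zeta — a synapomorphy uniting that clade.
Only Alpha and Eta show the derived state '0' for stipules present, supporting them as a clade.
dorsal spines (derived state '1') is shared by all ingroup taxa — unites the whole ingroup.
Most parsimonious ingroup topology: ((Eta,Alpha),((Theta,Zeta),(Epsilon,Delta))).
The clade {Alpha, Eta} is supported by stipules present: its derived state '0' occurs in exactly those taxa and in no other taxon (including the outgroup).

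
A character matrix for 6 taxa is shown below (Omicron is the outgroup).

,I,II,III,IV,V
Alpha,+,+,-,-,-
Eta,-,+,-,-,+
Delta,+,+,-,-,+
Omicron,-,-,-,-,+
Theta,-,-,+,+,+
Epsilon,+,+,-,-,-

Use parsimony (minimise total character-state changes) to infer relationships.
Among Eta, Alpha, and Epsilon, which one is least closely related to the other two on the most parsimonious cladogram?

Character polarity is set by the outgroup: the derived state is whichever differs from the outgroup's state, so for V the derived state is '-', and for the remaining characters it is '+'.
Only Alpha, Delta, and Epsilon show the derived state '+' for I, supporting them as a clade.
Only Alpha, Delta, Epsilon, and Eta show the derived state '+' for II, supporting them as a clade.
III (derived state '+') is unique to Theta (autapomorphy; uninformative for grouping).
IV: derived state '+' in Theta only — an autapomorphy, so it tells us nothing about relationships among taxa.
Only Alpha and Epsilon show the derived state '-' for V, supporting them as a clade.
Most parsimonious ingroup topology: ((((Alpha,Epsilon),Delta),Eta),Theta).
Epsilon and Alpha share a more recent common ancestor with each other than either does with Eta, so Eta is the least closely related of the three.

Eta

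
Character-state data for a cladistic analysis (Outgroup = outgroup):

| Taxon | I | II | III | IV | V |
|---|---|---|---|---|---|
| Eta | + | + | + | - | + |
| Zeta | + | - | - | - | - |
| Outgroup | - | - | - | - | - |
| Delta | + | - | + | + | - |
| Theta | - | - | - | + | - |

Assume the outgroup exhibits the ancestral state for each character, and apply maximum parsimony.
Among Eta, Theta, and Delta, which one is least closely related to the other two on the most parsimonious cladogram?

Theta

The outgroup has state '-' for every character, so '+' is the derived state throughout.
I: derived state '+' in Delta, Eta, and Zeta only — synapomorphy for {Delta, Eta, Zeta}.
II (derived state '+') is unique to Eta (autapomorphy; uninformative for grouping).
III: derived state '+' in Delta and Eta only — synapomorphy for {Delta, Eta}.
IV (state '+') occurs in Delta and Theta but conflicts with the nesting implied by the other characters — most parsimoniously interpreted as homoplasy.
V: derived state '+' in Eta only — an autapomorphy, so it tells us nothing about relationships among taxa.
Most parsimonious ingroup topology: (Theta,((Delta,Eta),Zeta)).
Eta and Delta share a more recent common ancestor with each other than either does with Theta, so Theta is the least closely related of the three.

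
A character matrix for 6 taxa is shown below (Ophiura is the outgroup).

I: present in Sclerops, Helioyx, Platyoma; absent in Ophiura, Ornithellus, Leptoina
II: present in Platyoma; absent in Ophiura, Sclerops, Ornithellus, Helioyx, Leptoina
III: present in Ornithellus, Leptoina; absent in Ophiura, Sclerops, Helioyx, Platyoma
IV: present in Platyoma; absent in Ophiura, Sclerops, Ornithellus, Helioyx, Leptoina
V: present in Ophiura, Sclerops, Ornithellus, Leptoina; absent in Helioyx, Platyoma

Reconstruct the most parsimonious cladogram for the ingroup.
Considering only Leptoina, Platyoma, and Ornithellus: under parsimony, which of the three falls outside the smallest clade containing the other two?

Character polarity is set by the outgroup: the derived state is whichever differs from the outgroup's state, so for V the derived state is 'absent', and for the remaining characters it is 'present'.
Only Helioyx, Platyoma, and Sclerops show the derived state 'present' for I, supporting them as a clade.
II (derived state 'present') is unique to Platyoma (autapomorphy; uninformative for grouping).
III (derived state 'present') is shared by Leptoina and Ornithellus — a synapomorphy uniting that clade.
IV: derived state 'present' in Platyoma only — an autapomorphy, so it tells us nothing about relationships among taxa.
V (derived state 'absent') is shared by Helioyx and Platyoma — a synapomorphy uniting that clade.
Most parsimonious ingroup topology: ((Sclerops,(Helioyx,Platyoma)),(Ornithellus,Leptoina)).
Ornithellus and Leptoina share a more recent common ancestor with each other than either does with Platyoma, so Platyoma is the least closely related of the three.

Platyoma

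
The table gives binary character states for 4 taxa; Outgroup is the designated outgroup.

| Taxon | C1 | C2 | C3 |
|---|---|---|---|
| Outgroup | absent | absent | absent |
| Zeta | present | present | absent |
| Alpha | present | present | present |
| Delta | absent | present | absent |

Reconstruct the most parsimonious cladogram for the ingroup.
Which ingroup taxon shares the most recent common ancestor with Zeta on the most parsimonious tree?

The outgroup has state 'absent' for every character, so 'present' is the derived state throughout.
C1 (derived state 'present') is shared by Alpha and Zeta — a synapomorphy uniting that clade.
All ingroup taxa share the derived state 'present' for C2; it defines the ingroup but does not resolve relationships within it.
C3: derived state 'present' in Alpha only — an autapomorphy, so it tells us nothing about relationships among taxa.
Most parsimonious ingroup topology: ((Zeta,Alpha),Delta).
Zeta and Alpha form a cherry on this tree, so they are sister taxa.

Alpha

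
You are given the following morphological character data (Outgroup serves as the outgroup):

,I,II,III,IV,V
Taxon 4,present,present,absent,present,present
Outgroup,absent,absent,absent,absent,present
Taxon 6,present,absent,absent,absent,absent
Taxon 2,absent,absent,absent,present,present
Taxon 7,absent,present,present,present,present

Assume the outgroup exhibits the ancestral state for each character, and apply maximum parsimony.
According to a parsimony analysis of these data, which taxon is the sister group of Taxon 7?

Character polarity is set by the outgroup: the derived state is whichever differs from the outgroup's state, so for V the derived state is 'absent', and for the remaining characters it is 'present'.
I (state 'present') occurs in Taxon 4 and Taxon 6 but conflicts with the nesting implied by the other characters — most parsimoniously interpreted as homoplasy.
II (derived state 'present') is shared by Taxon 4 and Taxon 7 — a synapomorphy uniting that clade.
III: derived state 'present' in Taxon 7 only — an autapomorphy, so it tells us nothing about relationships among taxa.
IV (derived state 'present') is shared by Taxon 2, Taxon 4, and Taxon 7 — a synapomorphy uniting that clade.
V: derived state 'absent' in Taxon 6 only — an autapomorphy, so it tells us nothing about relationships among taxa.
Most parsimonious ingroup topology: (Taxon 6,((Taxon 7,Taxon 4),Taxon 2)).
Taxon 7 and Taxon 4 form a cherry on this tree, so they are sister taxa.

Taxon 4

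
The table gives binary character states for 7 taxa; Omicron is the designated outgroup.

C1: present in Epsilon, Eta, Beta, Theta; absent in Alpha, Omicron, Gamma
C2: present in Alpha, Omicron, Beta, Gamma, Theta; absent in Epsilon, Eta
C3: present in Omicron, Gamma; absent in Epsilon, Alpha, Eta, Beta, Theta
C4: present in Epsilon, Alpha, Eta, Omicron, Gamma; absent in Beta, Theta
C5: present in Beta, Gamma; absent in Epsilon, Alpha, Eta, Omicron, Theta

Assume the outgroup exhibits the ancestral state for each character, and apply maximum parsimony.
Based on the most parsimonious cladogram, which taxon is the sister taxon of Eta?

Epsilon

Character polarity is set by the outgroup: the derived state is whichever differs from the outgroup's state, so for C2, C3, C4 the derived state is 'absent', and for the remaining characters it is 'present'.
Only Beta, Epsilon, Eta, and Theta show the derived state 'present' for C1, supporting them as a clade.
Only Epsilon and Eta show the derived state 'absent' for C2, supporting them as a clade.
C3: derived state 'absent' in Alpha, Beta, Epsilon, Eta, and Theta only — synapomorphy for {Alpha, Beta, Epsilon, Eta, Theta}.
C4 (derived state 'absent') is shared by Beta and Theta — a synapomorphy uniting that clade.
C5 groups Beta and Gamma, which is incompatible with the clades supported by the remaining characters; treating it as convergent (homoplasy) costs fewer steps than any alternative tree.
Most parsimonious ingroup topology: (Gamma,(((Epsilon,Eta),(Beta,Theta)),Alpha)).
Eta and Epsilon form a cherry on this tree, so they are sister taxa.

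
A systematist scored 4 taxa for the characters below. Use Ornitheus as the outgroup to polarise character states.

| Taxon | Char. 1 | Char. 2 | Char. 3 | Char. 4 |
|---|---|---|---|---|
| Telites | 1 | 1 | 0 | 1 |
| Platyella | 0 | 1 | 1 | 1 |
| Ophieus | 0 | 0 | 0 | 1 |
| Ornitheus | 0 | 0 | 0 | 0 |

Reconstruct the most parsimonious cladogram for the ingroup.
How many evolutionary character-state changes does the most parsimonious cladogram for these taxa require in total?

The outgroup has state '0' for every character, so '1' is the derived state throughout.
Char. 1 (derived state '1') is unique to Telites (autapomorphy; uninformative for grouping).
Only Platyella and Telites show the derived state '1' for Char. 2, supporting them as a clade.
Char. 3: derived state '1' in Platyella only — an autapomorphy, so it tells us nothing about relationships among taxa.
All ingroup taxa share the derived state '1' for Char. 4; it defines the ingroup but does not resolve relationships within it.
Most parsimonious ingroup topology: ((Telites,Platyella),Ophieus).
Changes per character on this tree: Char. 1: 1; Char. 2: 1; Char. 3: 1; Char. 4: 1.
Total = 4.

4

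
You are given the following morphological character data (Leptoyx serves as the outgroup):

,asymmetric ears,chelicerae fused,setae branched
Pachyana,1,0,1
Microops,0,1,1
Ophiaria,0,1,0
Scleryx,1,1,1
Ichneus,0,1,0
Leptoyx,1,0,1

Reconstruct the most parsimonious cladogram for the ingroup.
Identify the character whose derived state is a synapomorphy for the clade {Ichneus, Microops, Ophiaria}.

Character polarity is set by the outgroup: the derived state is whichever differs from the outgroup's state, so for asymmetric ears, setae branched the derived state is '0', and for the remaining characters it is '1'.
Only Ichneus, Microops, and Ophiaria show the derived state '0' for asymmetric ears, supporting them as a clade.
Only Ichneus, Microops, Ophiaria, and Scleryx show the derived state '1' for chelicerae fused, supporting them as a clade.
setae branched: derived state '0' in Ichneus and Ophiaria only — synapomorphy for {Ichneus, Ophiaria}.
Most parsimonious ingroup topology: ((((Ichneus,Ophiaria),Microops),Scleryx),Pachyana).
The clade {Ichneus, Microops, Ophiaria} is supported by asymmetric ears: its derived state '0' occurs in exactly those taxa and in no other taxon (including the outgroup).

asymmetric ears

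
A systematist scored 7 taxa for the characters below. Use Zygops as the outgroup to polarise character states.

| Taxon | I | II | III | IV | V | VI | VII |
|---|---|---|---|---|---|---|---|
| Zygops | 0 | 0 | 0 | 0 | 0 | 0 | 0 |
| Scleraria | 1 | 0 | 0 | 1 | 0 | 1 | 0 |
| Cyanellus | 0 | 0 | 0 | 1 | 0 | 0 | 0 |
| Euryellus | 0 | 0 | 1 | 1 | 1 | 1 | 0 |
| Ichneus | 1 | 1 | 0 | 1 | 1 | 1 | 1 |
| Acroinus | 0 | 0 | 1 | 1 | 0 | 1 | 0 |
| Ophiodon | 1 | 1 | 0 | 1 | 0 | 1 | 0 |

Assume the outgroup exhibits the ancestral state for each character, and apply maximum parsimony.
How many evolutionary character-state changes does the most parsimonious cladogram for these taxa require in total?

The outgroup has state '0' for every character, so '1' is the derived state throughout.
I (derived state '1') is shared by Ichneus, Ophiodon, and Scleraria — a synapomorphy uniting that clade.
Only Ichneus and Ophiodon show the derived state '1' for II, supporting them as a clade.
III (derived state '1') is shared by Acroinus and Euryellus — a synapomorphy uniting that clade.
IV (derived state '1') is shared by all ingroup taxa — unites the whole ingroup.
V (state '1') occurs in Euryellus and Ichneus but conflicts with the nesting implied by the other characters — most parsimoniously interpreted as homoplasy.
VI (derived state '1') is shared by Acroinus, Euryellus, Ichneus, Ophiodon, and Scleraria — a synapomorphy uniting that clade.
VII: derived state '1' in Ichneus only — an autapomorphy, so it tells us nothing about relationships among taxa.
Most parsimonious ingroup topology: (((Scleraria,(Ichneus,Ophiodon)),(Euryellus,Acroinus)),Cyanellus).
Changes per character on this tree: I: 1; II: 1; III: 1; IV: 1; V: 2; VI: 1; VII: 1.
Total = 8.

8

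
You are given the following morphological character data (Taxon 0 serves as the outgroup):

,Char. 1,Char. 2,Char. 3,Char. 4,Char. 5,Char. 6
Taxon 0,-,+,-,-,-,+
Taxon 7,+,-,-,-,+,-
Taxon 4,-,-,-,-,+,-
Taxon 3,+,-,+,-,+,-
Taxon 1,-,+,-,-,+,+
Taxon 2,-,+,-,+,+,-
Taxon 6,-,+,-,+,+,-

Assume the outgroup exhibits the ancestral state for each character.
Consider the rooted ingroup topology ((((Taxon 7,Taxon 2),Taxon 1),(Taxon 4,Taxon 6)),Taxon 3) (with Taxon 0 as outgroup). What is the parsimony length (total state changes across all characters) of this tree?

Map each character onto ((((Taxon 7,Taxon 2),Taxon 1),(Taxon 4,Taxon 6)),Taxon 3) (rooted by Taxon 0) and count the minimum state changes it requires (Fitch parsimony):
Char. 1: 2; Char. 2: 3; Char. 3: 1; Char. 4: 2; Char. 5: 1; Char. 6: 2.
Total tree length = 11.

11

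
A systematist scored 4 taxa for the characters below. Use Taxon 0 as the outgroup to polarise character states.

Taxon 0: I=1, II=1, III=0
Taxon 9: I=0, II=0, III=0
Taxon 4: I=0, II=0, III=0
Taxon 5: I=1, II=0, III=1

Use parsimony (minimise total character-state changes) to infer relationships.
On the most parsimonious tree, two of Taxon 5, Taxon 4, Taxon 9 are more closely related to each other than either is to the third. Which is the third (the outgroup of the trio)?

Taxon 5

Character polarity is set by the outgroup: the derived state is whichever differs from the outgroup's state, so for I, II the derived state is '0', and for the remaining characters it is '1'.
I (derived state '0') is shared by Taxon 4 and Taxon 9 — a synapomorphy uniting that clade.
All ingroup taxa share the derived state '0' for II; it defines the ingroup but does not resolve relationships within it.
III (derived state '1') is unique to Taxon 5 (autapomorphy; uninformative for grouping).
Most parsimonious ingroup topology: ((Taxon 9,Taxon 4),Taxon 5).
Taxon 4 and Taxon 9 share a more recent common ancestor with each other than either does with Taxon 5, so Taxon 5 is the least closely related of the three.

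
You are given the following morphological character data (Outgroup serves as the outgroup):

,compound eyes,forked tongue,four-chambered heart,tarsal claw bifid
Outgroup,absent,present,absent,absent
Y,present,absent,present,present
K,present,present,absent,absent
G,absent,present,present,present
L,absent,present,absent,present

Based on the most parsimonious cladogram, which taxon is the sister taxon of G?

Y

Character polarity is set by the outgroup: the derived state is whichever differs from the outgroup's state, so for forked tongue the derived state is 'absent', and for the remaining characters it is 'present'.
compound eyes (state 'present') occurs in K and Y but conflicts with the nesting implied by the other characters — most parsimoniously interpreted as homoplasy.
forked tongue: derived state 'absent' in Y only — an autapomorphy, so it tells us nothing about relationships among taxa.
four-chambered heart: derived state 'present' in G and Y only — synapomorphy for {G, Y}.
Only G, L, and Y show the derived state 'present' for tarsal claw bifid, supporting them as a clade.
Most parsimonious ingroup topology: (((Y,G),L),K).
G and Y form a cherry on this tree, so they are sister taxa.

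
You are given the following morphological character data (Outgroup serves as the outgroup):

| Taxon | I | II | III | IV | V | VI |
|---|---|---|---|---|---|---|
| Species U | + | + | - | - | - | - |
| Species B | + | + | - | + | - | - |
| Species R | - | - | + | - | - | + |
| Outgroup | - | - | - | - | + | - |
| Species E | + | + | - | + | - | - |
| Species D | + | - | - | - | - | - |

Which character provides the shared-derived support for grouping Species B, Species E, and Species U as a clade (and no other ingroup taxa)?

II

Character polarity is set by the outgroup: the derived state is whichever differs from the outgroup's state, so for V the derived state is '-', and for the remaining characters it is '+'.
I (derived state '+') is shared by Species B, Species D, Species E, and Species U — a synapomorphy uniting that clade.
Only Species B, Species E, and Species U show the derived state '+' for II, supporting them as a clade.
III (derived state '+') is unique to Species R (autapomorphy; uninformative for grouping).
IV: derived state '+' in Species B and Species E only — synapomorphy for {Species B, Species E}.
V (derived state '-') is shared by all ingroup taxa — unites the whole ingroup.
VI: derived state '+' in Species R only — an autapomorphy, so it tells us nothing about relationships among taxa.
Most parsimonious ingroup topology: ((((Species E,Species B),Species U),Species D),Species R).
The clade {Species B, Species E, Species U} is supported by II: its derived state '+' occurs in exactly those taxa and in no other taxon (including the outgroup).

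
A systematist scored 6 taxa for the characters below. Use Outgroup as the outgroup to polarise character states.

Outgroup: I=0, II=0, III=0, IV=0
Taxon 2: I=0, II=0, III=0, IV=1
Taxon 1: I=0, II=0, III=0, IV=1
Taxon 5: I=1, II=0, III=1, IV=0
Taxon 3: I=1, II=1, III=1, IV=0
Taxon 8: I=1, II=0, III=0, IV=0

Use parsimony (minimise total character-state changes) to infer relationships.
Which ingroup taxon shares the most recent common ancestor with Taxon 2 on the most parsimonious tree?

The outgroup has state '0' for every character, so '1' is the derived state throughout.
I (derived state '1') is shared by Taxon 3, Taxon 5, and Taxon 8 — a synapomorphy uniting that clade.
II: derived state '1' in Taxon 3 only — an autapomorphy, so it tells us nothing about relationships among taxa.
Only Taxon 3 and Taxon 5 show the derived state '1' for III, supporting them as a clade.
IV (derived state '1') is shared by Taxon 1 and Taxon 2 — a synapomorphy uniting that clade.
Most parsimonious ingroup topology: ((Taxon 2,Taxon 1),((Taxon 5,Taxon 3),Taxon 8)).
Taxon 2 and Taxon 1 form a cherry on this tree, so they are sister taxa.

Taxon 1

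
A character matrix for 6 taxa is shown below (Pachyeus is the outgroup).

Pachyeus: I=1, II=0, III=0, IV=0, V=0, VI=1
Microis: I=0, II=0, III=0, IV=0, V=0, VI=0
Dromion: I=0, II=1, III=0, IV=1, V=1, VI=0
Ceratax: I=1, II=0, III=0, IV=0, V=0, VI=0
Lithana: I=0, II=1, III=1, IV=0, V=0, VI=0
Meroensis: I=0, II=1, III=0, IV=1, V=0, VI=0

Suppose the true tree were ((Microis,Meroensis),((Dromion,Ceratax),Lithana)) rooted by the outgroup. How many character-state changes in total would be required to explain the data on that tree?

Map each character onto ((Microis,Meroensis),((Dromion,Ceratax),Lithana)) (rooted by Pachyeus) and count the minimum state changes it requires (Fitch parsimony):
I: 2; II: 3; III: 1; IV: 2; V: 1; VI: 1.
Total tree length = 10.

10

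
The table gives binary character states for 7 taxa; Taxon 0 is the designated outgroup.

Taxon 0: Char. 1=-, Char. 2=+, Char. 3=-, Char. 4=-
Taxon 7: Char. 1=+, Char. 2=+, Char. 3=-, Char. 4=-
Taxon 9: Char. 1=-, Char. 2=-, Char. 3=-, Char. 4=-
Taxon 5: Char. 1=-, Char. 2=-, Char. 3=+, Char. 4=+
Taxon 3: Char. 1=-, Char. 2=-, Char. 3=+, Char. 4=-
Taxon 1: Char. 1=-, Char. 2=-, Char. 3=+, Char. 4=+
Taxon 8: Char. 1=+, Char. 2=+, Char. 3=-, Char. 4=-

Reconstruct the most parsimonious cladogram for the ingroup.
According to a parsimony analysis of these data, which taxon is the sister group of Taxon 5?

Taxon 1

Character polarity is set by the outgroup: the derived state is whichever differs from the outgroup's state, so for Char. 2 the derived state is '-', and for the remaining characters it is '+'.
Char. 1 (derived state '+') is shared by Taxon 7 and Taxon 8 — a synapomorphy uniting that clade.
Char. 2 (derived state '-') is shared by Taxon 1, Taxon 3, Taxon 5, and Taxon 9 — a synapomorphy uniting that clade.
Char. 3: derived state '+' in Taxon 1, Taxon 3, and Taxon 5 only — synapomorphy for {Taxon 1, Taxon 3, Taxon 5}.
Char. 4: derived state '+' in Taxon 1 and Taxon 5 only — synapomorphy for {Taxon 1, Taxon 5}.
Most parsimonious ingroup topology: ((Taxon 7,Taxon 8),(Taxon 9,((Taxon 5,Taxon 1),Taxon 3))).
Taxon 5 and Taxon 1 form a cherry on this tree, so they are sister taxa.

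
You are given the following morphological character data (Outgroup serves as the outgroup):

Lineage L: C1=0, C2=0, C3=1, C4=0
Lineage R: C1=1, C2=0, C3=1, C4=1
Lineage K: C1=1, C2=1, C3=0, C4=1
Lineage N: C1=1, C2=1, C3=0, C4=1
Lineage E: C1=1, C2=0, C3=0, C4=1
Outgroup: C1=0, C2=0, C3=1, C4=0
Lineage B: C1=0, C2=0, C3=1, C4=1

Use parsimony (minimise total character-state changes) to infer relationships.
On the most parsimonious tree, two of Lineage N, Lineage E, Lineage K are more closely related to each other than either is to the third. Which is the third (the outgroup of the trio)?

Character polarity is set by the outgroup: the derived state is whichever differs from the outgroup's state, so for C3 the derived state is '0', and for the remaining characters it is '1'.
Only Lineage E, Lineage K, Lineage N, and Lineage R show the derived state '1' for C1, supporting them as a clade.
Only Lineage K and Lineage N show the derived state '1' for C2, supporting them as a clade.
C3 (derived state '0') is shared by Lineage E, Lineage K, and Lineage N — a synapomorphy uniting that clade.
C4 (derived state '1') is shared by Lineage B, Lineage E, Lineage K, Lineage N, and Lineage R — a synapomorphy uniting that clade.
Most parsimonious ingroup topology: (Lineage L,(Lineage B,(((Lineage N,Lineage K),Lineage E),Lineage R))).
Lineage N and Lineage K share a more recent common ancestor with each other than either does with Lineage E, so Lineage E is the least closely related of the three.

Lineage E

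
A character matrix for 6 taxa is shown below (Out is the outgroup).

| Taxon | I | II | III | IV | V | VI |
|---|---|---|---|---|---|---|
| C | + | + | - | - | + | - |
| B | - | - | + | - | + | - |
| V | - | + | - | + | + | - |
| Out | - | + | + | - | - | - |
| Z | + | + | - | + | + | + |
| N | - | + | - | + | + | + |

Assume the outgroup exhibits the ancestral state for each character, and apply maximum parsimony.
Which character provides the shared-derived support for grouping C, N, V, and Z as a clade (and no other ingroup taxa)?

III

Character polarity is set by the outgroup: the derived state is whichever differs from the outgroup's state, so for II, III the derived state is '-', and for the remaining characters it is '+'.
I groups C and Z, which is incompatible with the clades supported by the remaining characters; treating it as convergent (homoplasy) costs fewer steps than any alternative tree.
II (derived state '-') is unique to B (autapomorphy; uninformative for grouping).
Only C, N, V, and Z show the derived state '-' for III, supporting them as a clade.
IV (derived state '+') is shared by N, V, and Z — a synapomorphy uniting that clade.
V (derived state '+') is shared by all ingroup taxa — unites the whole ingroup.
VI: derived state '+' in N and Z only — synapomorphy for {N, Z}.
Most parsimonious ingroup topology: (((V,(Z,N)),C),B).
The clade {C, N, V, Z} is supported by III: its derived state '-' occurs in exactly those taxa and in no other taxon (including the outgroup).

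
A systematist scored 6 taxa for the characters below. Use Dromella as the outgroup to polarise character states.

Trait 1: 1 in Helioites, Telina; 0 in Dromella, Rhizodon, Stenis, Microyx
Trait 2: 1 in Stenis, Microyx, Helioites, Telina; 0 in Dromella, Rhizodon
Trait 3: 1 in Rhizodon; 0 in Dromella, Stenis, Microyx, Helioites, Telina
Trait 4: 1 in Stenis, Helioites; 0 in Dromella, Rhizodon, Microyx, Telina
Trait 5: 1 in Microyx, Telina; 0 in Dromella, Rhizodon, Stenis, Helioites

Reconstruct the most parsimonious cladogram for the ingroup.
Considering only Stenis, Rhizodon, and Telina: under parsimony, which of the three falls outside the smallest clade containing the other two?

Rhizodon

The outgroup has state '0' for every character, so '1' is the derived state throughout.
Trait 1 groups Helioites and Telina, which is incompatible with the clades supported by the remaining characters; treating it as convergent (homoplasy) costs fewer steps than any alternative tree.
Trait 2 (derived state '1') is shared by Helioites, Microyx, Stenis, and Telina — a synapomorphy uniting that clade.
Trait 3: derived state '1' in Rhizodon only — an autapomorphy, so it tells us nothing about relationships among taxa.
Trait 4: derived state '1' in Helioites and Stenis only — synapomorphy for {Helioites, Stenis}.
Only Microyx and Telina show the derived state '1' for Trait 5, supporting them as a clade.
Most parsimonious ingroup topology: (Rhizodon,((Stenis,Helioites),(Microyx,Telina))).
Telina and Stenis share a more recent common ancestor with each other than either does with Rhizodon, so Rhizodon is the least closely related of the three.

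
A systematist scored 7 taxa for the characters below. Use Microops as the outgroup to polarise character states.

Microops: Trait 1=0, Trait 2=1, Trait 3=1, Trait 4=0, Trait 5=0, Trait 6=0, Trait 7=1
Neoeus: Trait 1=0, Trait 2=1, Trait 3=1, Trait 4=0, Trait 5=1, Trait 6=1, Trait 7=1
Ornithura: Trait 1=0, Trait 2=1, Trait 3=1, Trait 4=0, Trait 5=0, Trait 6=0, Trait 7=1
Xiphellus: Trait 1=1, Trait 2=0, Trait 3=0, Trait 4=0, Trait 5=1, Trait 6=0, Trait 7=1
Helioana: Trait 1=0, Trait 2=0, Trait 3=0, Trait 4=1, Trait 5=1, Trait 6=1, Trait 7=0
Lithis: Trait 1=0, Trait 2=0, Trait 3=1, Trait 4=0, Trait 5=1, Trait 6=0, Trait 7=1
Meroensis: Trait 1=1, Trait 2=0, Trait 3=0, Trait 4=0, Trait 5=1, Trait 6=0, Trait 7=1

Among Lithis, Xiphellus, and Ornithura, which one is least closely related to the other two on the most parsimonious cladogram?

Ornithura

Character polarity is set by the outgroup: the derived state is whichever differs from the outgroup's state, so for Trait 2, Trait 3, Trait 7 the derived state is '0', and for the remaining characters it is '1'.
Trait 1 (derived state '1') is shared by Meroensis and Xiphellus — a synapomorphy uniting that clade.
Only Helioana, Lithis, Meroensis, and Xiphellus show the derived state '0' for Trait 2, supporting them as a clade.
Trait 3: derived state '0' in Helioana, Meroensis, and Xiphellus only — synapomorphy for {Helioana, Meroensis, Xiphellus}.
Trait 4 (derived state '1') is unique to Helioana (autapomorphy; uninformative for grouping).
Only Helioana, Lithis, Meroensis, Neoeus, and Xiphellus show the derived state '1' for Trait 5, supporting them as a clade.
Trait 6 groups Helioana and Neoeus, which is incompatible with the clades supported by the remaining characters; treating it as convergent (homoplasy) costs fewer steps than any alternative tree.
Trait 7: derived state '0' in Helioana only — an autapomorphy, so it tells us nothing about relationships among taxa.
Most parsimonious ingroup topology: ((Neoeus,(((Xiphellus,Meroensis),Helioana),Lithis)),Ornithura).
Lithis and Xiphellus share a more recent common ancestor with each other than either does with Ornithura, so Ornithura is the least closely related of the three.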